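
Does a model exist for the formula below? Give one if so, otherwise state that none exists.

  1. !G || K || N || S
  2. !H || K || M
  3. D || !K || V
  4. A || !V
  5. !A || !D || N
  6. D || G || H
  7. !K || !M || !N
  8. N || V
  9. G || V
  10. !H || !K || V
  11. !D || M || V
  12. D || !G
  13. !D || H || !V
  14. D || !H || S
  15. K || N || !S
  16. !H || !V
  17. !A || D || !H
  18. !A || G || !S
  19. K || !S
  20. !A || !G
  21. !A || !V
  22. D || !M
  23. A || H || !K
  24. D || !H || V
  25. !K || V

Set V = False.
  then (N || V) forces N = True.
  then (G || V) forces G = True.
  then (D || !G) forces D = True.
  then (!A || !G) forces A = False.
  then (!K || V) forces K = False.
  then (!D || M || V) forces M = True.
  then (K || !S) forces S = False.
Set H = True.
All clauses satisfied.

V = False; M = True; G = True; D = True; S = False; N = True; A = False; K = False; H = True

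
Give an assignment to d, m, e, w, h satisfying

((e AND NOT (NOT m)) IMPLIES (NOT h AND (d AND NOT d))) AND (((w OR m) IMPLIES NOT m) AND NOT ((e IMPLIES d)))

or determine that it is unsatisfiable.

d = False; m = False; e = True; w = True; h = False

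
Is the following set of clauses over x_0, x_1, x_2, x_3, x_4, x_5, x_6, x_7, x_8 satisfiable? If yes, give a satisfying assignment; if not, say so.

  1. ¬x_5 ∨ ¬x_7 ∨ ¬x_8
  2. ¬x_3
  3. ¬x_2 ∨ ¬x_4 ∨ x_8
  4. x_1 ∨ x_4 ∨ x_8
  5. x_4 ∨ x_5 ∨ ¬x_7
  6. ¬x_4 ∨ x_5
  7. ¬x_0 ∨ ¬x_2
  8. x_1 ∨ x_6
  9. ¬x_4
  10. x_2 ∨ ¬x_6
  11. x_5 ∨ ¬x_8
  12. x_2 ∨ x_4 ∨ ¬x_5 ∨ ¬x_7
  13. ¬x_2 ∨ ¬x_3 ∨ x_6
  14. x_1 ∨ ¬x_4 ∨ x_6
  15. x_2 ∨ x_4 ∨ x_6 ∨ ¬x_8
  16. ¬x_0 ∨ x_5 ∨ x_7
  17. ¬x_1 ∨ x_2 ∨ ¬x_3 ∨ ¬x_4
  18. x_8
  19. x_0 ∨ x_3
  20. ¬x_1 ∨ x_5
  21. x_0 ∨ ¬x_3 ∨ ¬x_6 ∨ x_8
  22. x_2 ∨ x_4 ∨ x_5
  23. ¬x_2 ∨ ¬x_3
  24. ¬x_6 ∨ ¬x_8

UNSATISFIABLE

Case x_0 = True:
  (¬x_3) forces x_3 = False.
  (¬x_0 ∨ ¬x_2) forces x_2 = False.
  (¬x_4) forces x_4 = False.
  (x_2 ∨ ¬x_6) forces x_6 = False.
  (x_1 ∨ x_6) forces x_1 = True.
  (x_2 ∨ x_4 ∨ x_6 ∨ ¬x_8) forces x_8 = False.
  Clause (x_8) is falsified — contradiction.
Case x_0 = False:
  (¬x_3) forces x_3 = False.
  Clause (x_0 ∨ x_3) is falsified — contradiction.
Both cases fail, so the formula is unsatisfiable.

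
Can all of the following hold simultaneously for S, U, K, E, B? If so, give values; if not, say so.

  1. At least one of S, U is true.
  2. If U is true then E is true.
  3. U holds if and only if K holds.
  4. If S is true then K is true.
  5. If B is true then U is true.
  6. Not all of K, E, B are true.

S=T, U=T, K=T, E=T, B=F

  (1) {S, U}: 2 true — at least one ✓
  (2) U=T ⇒ E: T ✓
  (3) U=T, K=T — same ✓
  (4) S=T ⇒ K: T ✓
  (5) B=F ⇒ U: vacuous ✓
  (6) {K, E, B}: 2/3 true — not all ✓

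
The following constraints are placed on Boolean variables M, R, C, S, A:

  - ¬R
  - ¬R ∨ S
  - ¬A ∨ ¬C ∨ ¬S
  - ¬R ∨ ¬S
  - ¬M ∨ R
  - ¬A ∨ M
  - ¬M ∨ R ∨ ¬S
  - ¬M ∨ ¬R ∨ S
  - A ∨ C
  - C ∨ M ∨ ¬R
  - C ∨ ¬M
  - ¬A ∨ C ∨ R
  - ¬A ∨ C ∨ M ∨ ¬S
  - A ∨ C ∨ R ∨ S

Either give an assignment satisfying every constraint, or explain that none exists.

M = False; R = False; C = True; S = False; A = False

Unit clause (¬R) forces R = False.
In (¬M ∨ R) only ¬M is left, so M = False.
In (¬A ∨ M) only ¬A is left, so A = False.
In (A ∨ C) only C is left, so C = True.
Set S = False.
All clauses satisfied.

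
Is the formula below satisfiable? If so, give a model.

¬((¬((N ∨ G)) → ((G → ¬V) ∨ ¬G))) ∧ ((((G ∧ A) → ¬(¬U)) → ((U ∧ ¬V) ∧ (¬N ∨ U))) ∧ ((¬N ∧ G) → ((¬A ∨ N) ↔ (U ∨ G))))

The conjunct ¬((¬((N ∨ G)) → ((G → ¬V) ∨ ¬G))) is unsatisfiable on its own:
  G=F, V=F, N=F: evaluates to False.
  G=F, V=F, N=T: evaluates to False.
  G=F, V=T, N=F: evaluates to False.
  G=F, V=T, N=T: evaluates to False.
  G=T, V=F, N=F: evaluates to False.
  G=T, V=F, N=T: evaluates to False.
  G=T, V=T, N=F: evaluates to False.
  G=T, V=T, N=T: evaluates to False.
So the whole conjunction is unsatisfiable.

Unsatisfiable — no assignment works.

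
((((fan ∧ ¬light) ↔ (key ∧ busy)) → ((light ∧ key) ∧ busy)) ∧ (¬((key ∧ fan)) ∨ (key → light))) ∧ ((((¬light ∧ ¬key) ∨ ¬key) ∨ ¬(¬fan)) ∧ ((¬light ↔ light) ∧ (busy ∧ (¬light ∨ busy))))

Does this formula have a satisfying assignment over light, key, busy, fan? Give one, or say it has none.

Unsatisfiable

The conjunct ¬light ↔ light is unsatisfiable on its own:
  light=F: evaluates to False.
  light=T: evaluates to False.
So the whole conjunction is unsatisfiable.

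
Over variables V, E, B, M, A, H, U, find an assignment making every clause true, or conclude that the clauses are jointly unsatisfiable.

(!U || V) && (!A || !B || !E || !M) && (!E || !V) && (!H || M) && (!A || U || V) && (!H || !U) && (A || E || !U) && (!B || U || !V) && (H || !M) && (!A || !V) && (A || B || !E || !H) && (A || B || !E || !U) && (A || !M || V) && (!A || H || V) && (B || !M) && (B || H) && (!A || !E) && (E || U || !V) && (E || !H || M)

Set V = False.
  then (!U || V) forces U = False.
  then (!A || U || V) forces A = False.
  then (A || !M || V) forces M = False.
  then (!H || M) forces H = False.
  then (B || H) forces B = True.
Set E = True.
All clauses satisfied.

V=F, E=T, B=T, M=F, A=F, H=F, U=F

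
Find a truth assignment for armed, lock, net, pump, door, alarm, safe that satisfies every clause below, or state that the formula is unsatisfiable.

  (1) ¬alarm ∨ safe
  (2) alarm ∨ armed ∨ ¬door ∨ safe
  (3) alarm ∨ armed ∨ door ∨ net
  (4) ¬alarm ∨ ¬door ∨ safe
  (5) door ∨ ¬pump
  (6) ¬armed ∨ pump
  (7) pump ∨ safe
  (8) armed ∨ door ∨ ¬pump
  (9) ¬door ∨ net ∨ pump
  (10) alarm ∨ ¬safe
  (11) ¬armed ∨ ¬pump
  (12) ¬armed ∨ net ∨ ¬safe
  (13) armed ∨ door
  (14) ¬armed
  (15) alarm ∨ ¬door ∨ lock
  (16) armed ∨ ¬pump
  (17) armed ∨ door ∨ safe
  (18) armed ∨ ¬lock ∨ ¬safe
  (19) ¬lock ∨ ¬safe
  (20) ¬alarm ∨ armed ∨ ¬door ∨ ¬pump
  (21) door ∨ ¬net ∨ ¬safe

armed=F, lock=F, net=T, pump=F, door=T, alarm=T, safe=T

Unit clause (¬armed) forces armed = False.
In (armed ∨ ¬pump) only ¬pump is left, so pump = False.
In (pump ∨ safe) only safe is left, so safe = True.
In (alarm ∨ ¬safe) only alarm is left, so alarm = True.
In (armed ∨ door) only door is left, so door = True.
In (armed ∨ ¬lock ∨ ¬safe) only ¬lock is left, so lock = False.
In (¬door ∨ net ∨ pump) only net is left, so net = True.
All clauses satisfied.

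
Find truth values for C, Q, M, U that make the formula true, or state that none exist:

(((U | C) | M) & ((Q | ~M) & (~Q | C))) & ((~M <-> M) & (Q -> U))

The conjunct ~M <-> M is unsatisfiable on its own:
  M=F: evaluates to False.
  M=T: evaluates to False.
So the whole conjunction is unsatisfiable.

Unsatisfiable — no assignment works.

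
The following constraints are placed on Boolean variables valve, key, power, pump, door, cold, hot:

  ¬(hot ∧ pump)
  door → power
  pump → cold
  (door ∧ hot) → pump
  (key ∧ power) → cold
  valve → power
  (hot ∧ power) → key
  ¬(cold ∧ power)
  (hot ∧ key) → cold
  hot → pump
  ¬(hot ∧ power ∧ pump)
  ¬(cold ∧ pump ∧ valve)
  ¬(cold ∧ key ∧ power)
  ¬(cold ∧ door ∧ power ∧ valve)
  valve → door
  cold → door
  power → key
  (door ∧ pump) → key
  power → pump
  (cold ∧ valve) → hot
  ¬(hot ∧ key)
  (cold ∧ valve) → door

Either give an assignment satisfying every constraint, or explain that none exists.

valve = False; key = True; power = False; pump = False; door = False; cold = False; hot = False

Set valve = False.
Set key = True.
  then (¬hot ∨ ¬key) forces hot = False.
Try power = True:
  (¬power ∨ pump) forces pump = True.
  (¬cold ∨ ¬power) forces cold = False.
  clause (cold ∨ ¬pump) is falsified — backtrack.
So power = False.
  then (¬door ∨ power) forces door = False.
  then (¬cold ∨ door) forces cold = False.
  then (cold ∨ ¬pump) forces pump = False.
All clauses satisfied.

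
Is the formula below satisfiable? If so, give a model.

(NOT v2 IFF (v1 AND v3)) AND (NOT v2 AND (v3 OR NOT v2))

v1 = True; v2 = False; v3 = True

  NOT v2 IFF (v1 AND v3) = True
    NOT v2 = True
    v1 AND v3 = True
  NOT v2 AND (v3 OR NOT v2) = True
    NOT v2 = True
    v3 OR NOT v2 = True
      NOT v2 = True
Both conjuncts True, so the formula holds.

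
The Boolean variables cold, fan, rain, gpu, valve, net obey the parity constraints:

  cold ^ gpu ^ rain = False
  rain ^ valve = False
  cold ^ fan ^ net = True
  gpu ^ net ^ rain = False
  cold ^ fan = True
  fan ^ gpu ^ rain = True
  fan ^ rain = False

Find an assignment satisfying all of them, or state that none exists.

cold: False, fan: True, rain: True, gpu: True, valve: True, net: False

cold ^ gpu ^ rain = F ^ T ^ T = False ✓
rain ^ valve = T ^ T = False ✓
cold ^ fan ^ net = F ^ T ^ F = True ✓
gpu ^ net ^ rain = T ^ F ^ T = False ✓
cold ^ fan = F ^ T = True ✓
fan ^ gpu ^ rain = T ^ T ^ T = True ✓
fan ^ rain = T ^ T = False ✓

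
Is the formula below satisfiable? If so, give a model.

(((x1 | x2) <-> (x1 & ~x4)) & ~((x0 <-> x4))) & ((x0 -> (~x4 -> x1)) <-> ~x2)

x0 = True, x1 = True, x2 = False, x4 = False

  ((x1 | x2) <-> (x1 & ~x4)) & ~((x0 <-> x4)) = True
    (x1 | x2) <-> (x1 & ~x4) = True
      x1 | x2 = True
      x1 & ~x4 = True
        ~x4 = True
    ~((x0 <-> x4)) = True
      x0 <-> x4 = False
  (x0 -> (~x4 -> x1)) <-> ~x2 = True
    x0 -> (~x4 -> x1) = True
      ~x4 -> x1 = True
        ~x4 = True
    ~x2 = True
Both conjuncts True, so the formula holds.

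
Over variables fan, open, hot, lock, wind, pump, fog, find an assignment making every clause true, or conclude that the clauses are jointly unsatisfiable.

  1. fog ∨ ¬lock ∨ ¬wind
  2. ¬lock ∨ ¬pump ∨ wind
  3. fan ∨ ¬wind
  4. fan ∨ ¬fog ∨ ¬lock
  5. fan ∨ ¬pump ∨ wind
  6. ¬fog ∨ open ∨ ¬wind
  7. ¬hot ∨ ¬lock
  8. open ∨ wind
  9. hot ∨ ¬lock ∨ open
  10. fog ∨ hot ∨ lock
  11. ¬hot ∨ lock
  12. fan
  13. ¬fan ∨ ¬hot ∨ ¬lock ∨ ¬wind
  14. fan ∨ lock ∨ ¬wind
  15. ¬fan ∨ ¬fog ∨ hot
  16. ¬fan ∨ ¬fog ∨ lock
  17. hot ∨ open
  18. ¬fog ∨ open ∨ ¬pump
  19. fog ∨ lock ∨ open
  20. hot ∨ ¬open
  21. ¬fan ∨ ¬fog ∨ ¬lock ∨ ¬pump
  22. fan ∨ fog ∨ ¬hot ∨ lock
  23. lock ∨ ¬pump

Case lock = True:
  (¬hot ∨ ¬lock) forces hot = False.
  (hot ∨ ¬lock ∨ open) forces open = True.
  Clause (hot ∨ ¬open) is falsified — contradiction.
Case lock = False:
  (¬hot ∨ lock) forces hot = False.
  (fog ∨ hot ∨ lock) forces fog = True.
  (fan) forces fan = True.
  Clause (¬fan ∨ ¬fog ∨ hot) is falsified — contradiction.
Both cases fail, so the formula is unsatisfiable.

Unsatisfiable — no assignment works.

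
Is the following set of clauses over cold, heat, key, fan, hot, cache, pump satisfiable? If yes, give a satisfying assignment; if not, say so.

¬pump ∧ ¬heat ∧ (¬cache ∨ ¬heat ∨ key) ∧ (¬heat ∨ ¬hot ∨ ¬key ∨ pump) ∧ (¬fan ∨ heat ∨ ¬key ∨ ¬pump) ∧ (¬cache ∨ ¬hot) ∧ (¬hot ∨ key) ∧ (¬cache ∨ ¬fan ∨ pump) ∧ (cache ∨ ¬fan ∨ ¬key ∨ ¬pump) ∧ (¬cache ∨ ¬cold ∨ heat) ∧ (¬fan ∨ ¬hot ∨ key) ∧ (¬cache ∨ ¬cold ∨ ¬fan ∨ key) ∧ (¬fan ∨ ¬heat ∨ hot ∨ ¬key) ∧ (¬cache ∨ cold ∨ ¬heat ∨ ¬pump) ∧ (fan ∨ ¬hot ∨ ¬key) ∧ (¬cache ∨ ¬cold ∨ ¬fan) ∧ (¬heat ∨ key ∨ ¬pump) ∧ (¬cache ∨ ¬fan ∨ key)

cold = True; heat = False; key = False; fan = True; hot = False; cache = False; pump = False

Unit clause (¬pump) forces pump = False.
Unit clause (¬heat) forces heat = False.
Set cold = True.
  then (¬cache ∨ ¬cold ∨ heat) forces cache = False.
Set key = False.
  then (¬hot ∨ key) forces hot = False.
Set fan = True.
All clauses satisfied.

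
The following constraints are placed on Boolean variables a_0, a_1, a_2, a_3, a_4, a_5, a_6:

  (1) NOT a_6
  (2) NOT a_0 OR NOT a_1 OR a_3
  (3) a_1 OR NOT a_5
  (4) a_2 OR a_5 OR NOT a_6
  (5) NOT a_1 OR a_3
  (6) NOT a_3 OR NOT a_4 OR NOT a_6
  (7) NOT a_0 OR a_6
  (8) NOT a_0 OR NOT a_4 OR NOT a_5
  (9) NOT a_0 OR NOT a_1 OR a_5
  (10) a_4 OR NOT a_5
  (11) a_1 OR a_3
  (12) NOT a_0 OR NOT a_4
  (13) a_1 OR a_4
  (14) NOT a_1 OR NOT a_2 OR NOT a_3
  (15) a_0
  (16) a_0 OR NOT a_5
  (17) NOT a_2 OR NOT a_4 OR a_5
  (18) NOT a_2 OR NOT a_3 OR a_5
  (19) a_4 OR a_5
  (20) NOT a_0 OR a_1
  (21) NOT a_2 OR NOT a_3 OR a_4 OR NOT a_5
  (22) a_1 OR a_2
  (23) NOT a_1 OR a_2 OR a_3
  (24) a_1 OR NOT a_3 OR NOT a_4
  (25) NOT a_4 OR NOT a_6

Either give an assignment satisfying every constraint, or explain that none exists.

Case a_0 = True:
  (NOT a_6) forces a_6 = False.
  Clause (NOT a_0 OR a_6) is falsified — contradiction.
Case a_0 = False:
  Clause (a_0) is falsified — contradiction.
Both cases fail, so the formula is unsatisfiable.

UNSATISFIABLE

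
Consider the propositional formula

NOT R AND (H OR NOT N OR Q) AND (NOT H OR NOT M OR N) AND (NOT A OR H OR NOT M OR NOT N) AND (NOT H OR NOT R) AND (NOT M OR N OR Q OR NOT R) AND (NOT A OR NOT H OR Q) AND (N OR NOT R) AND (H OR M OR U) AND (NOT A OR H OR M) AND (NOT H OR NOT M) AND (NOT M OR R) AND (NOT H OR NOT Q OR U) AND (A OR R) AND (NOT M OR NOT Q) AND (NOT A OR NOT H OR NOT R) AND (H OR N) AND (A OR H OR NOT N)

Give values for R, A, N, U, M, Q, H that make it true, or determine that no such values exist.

R=F, A=T, N=F, U=T, M=F, Q=T, H=T

Unit clause (NOT R) forces R = False.
In (NOT M OR R) only NOT M is left, so M = False.
In (A OR R) only A is left, so A = True.
In (NOT A OR H OR M) only H is left, so H = True.
In (NOT A OR NOT H OR Q) only Q is left, so Q = True.
In (NOT H OR NOT Q OR U) only U is left, so U = True.
Set N = False.
All clauses satisfied.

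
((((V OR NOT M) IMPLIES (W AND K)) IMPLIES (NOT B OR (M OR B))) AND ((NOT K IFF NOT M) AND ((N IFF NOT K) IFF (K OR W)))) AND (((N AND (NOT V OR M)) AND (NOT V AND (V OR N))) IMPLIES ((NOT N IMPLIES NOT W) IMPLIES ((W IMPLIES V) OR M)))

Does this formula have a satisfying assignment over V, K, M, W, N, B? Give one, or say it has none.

V: False, K: True, M: True, W: False, N: False, B: False

  (((V OR NOT M) IMPLIES (W AND K)) IMPLIES (NOT B OR (M OR B))) AND ((NOT K IFF NOT M) AND ((N IFF NOT K) IFF (K OR W))) = True
    ((V OR NOT M) IMPLIES (W AND K)) IMPLIES (NOT B OR (M OR B)) = True
      (V OR NOT M) IMPLIES (W AND K) = True
        V OR NOT M = False
          NOT M = False
        W AND K = False
      NOT B OR (M OR B) = True
        NOT B = True
        M OR B = True
    (NOT K IFF NOT M) AND ((N IFF NOT K) IFF (K OR W)) = True
      NOT K IFF NOT M = True
        NOT K = False
        NOT M = False
      (N IFF NOT K) IFF (K OR W) = True
        N IFF NOT K = True
          NOT K = False
        K OR W = True
  ((N AND (NOT V OR M)) AND (NOT V AND (V OR N))) IMPLIES ((NOT N IMPLIES NOT W) IMPLIES ((W IMPLIES V) OR M)) = True
    (N AND (NOT V OR M)) AND (NOT V AND (V OR N)) = False
      N AND (NOT V OR M) = False
        NOT V OR M = True
          NOT V = True
      NOT V AND (V OR N) = False
        NOT V = True
        V OR N = False
    (NOT N IMPLIES NOT W) IMPLIES ((W IMPLIES V) OR M) = True
      NOT N IMPLIES NOT W = True
        NOT N = True
        NOT W = True
      (W IMPLIES V) OR M = True
        W IMPLIES V = True
Both conjuncts True, so the formula holds.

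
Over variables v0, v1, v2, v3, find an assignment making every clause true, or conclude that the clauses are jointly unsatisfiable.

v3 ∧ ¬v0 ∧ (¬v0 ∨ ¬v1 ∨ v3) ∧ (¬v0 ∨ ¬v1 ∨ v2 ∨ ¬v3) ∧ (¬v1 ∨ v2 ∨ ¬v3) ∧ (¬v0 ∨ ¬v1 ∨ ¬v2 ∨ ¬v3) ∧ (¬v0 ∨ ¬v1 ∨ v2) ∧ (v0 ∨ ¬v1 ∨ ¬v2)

v0 = False, v1 = False, v2 = False, v3 = True

Unit clause (v3) forces v3 = True.
Unit clause (¬v0) forces v0 = False.
Try v1 = True:
  (¬v1 ∨ v2 ∨ ¬v3) forces v2 = True.
  clause (v0 ∨ ¬v1 ∨ ¬v2) is falsified — backtrack.
So v1 = False.
Set v2 = False.
Check each clause:
  (v3): v3 holds.
  (¬v0): ¬v0 holds.
  (¬v0 ∨ ¬v1 ∨ v3): ¬v0 holds.
  (¬v0 ∨ ¬v1 ∨ v2 ∨ ¬v3): ¬v0 holds.
  (¬v1 ∨ v2 ∨ ¬v3): ¬v1 holds.
  (¬v0 ∨ ¬v1 ∨ ¬v2 ∨ ¬v3): ¬v0 holds.
  (¬v0 ∨ ¬v1 ∨ v2): ¬v0 holds.
  (v0 ∨ ¬v1 ∨ ¬v2): ¬v1 holds.
All clauses satisfied.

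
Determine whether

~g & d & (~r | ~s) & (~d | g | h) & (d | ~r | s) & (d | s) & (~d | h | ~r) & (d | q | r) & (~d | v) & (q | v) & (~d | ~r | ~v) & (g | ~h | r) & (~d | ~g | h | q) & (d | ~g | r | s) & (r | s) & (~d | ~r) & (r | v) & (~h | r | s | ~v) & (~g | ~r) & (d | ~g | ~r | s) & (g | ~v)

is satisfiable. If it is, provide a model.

No satisfying assignment exists.

Case d = True:
  (~g) forces g = False.
  (~d | g | h) forces h = True.
  (~d | v) forces v = True.
  Clause (g | ~v) is falsified — contradiction.
Case d = False:
  Clause (d) is falsified — contradiction.
Both cases fail, so the formula is unsatisfiable.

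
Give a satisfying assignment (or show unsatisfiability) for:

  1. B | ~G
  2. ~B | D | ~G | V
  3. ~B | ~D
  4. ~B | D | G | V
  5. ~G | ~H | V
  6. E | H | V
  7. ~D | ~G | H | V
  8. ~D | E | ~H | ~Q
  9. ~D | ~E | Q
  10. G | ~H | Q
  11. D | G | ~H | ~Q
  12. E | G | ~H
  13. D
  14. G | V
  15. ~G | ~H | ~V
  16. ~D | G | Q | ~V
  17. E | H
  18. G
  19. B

Case B = True:
  (~B | ~D) forces D = False.
  Clause (D) is falsified — contradiction.
Case B = False:
  Clause (B) is falsified — contradiction.
Both cases fail, so the formula is unsatisfiable.

UNSATISFIABLE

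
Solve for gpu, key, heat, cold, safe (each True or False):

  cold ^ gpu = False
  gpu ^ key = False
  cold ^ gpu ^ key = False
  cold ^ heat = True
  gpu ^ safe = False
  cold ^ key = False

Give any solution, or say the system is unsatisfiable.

gpu: False, key: False, heat: True, cold: False, safe: False

cold ^ gpu = F ^ F = False ✓
gpu ^ key = F ^ F = False ✓
cold ^ gpu ^ key = F ^ F ^ F = False ✓
cold ^ heat = F ^ T = True ✓
gpu ^ safe = F ^ F = False ✓
cold ^ key = F ^ F = False ✓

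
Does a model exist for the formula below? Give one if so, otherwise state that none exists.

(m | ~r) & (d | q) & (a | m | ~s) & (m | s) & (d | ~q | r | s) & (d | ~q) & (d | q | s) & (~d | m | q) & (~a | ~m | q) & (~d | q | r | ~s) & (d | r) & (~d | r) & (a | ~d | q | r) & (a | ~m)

Try m = False:
  (m | ~r) forces r = False.
  (m | s) forces s = True.
  (a | m | ~s) forces a = True.
  (d | r) forces d = True.
  clause (~d | r) is falsified — backtrack.
So m = True.
  then (a | ~m) forces a = True.
  then (~a | ~m | q) forces q = True.
  then (d | ~q) forces d = True.
  then (~d | r) forces r = True.
Set s = True.
All clauses satisfied.

m: True, s: True, q: True, a: True, d: True, r: True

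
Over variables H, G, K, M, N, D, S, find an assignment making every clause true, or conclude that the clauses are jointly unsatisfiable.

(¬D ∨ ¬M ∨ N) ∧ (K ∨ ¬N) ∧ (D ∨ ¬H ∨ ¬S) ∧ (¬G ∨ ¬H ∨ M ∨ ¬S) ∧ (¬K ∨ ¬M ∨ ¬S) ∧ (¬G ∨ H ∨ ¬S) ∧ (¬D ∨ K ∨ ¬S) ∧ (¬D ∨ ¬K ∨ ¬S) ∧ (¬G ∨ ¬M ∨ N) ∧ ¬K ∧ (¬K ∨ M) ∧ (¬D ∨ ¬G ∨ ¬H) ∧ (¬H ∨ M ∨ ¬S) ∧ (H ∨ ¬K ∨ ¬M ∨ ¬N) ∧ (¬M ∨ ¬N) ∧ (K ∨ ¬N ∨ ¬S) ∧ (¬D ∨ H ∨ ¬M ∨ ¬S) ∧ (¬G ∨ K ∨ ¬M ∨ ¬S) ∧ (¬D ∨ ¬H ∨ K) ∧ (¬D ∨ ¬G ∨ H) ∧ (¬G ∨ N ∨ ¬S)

H = False, G = False, K = False, M = True, N = False, D = False, S = True

Unit clause (¬K) forces K = False.
In (K ∨ ¬N) only ¬N is left, so N = False.
Set H = False.
Set G = False.
Set M = True.
  then (¬D ∨ ¬M ∨ N) forces D = False.
Set S = True.
All clauses satisfied.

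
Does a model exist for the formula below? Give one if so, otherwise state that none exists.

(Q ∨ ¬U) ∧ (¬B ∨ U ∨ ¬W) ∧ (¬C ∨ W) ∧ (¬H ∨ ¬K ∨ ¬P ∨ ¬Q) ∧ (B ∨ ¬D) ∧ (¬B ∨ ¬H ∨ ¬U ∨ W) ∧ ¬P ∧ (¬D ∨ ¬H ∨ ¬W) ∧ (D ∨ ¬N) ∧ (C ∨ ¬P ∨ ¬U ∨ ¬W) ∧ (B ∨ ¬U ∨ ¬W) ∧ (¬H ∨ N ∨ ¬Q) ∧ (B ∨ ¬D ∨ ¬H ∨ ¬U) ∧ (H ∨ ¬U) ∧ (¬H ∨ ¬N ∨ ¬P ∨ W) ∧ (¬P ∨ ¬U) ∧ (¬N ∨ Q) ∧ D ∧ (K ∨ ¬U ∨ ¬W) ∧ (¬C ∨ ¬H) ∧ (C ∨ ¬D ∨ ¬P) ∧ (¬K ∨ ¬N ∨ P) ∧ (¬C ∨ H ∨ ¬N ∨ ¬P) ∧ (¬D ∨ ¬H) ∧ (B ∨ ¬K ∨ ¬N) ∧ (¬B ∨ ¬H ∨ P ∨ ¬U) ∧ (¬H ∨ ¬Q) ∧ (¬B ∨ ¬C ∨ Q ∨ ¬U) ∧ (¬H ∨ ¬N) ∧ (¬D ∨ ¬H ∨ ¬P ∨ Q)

H: False, W: False, N: False, B: True, C: False, Q: True, U: False, K: False, P: False, D: True

Unit clause (¬P) forces P = False.
Unit clause (D) forces D = True.
In (¬D ∨ ¬H) only ¬H is left, so H = False.
In (B ∨ ¬D) only B is left, so B = True.
In (H ∨ ¬U) only ¬U is left, so U = False.
In (¬B ∨ U ∨ ¬W) only ¬W is left, so W = False.
In (¬C ∨ W) only ¬C is left, so C = False.
Set N = False.
Set Q = True.
Set K = False.
All clauses satisfied.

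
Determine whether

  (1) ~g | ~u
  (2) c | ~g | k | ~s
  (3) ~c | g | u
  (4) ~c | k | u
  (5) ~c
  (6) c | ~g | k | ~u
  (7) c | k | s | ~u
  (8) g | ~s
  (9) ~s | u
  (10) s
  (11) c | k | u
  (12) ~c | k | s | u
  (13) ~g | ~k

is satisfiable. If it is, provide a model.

Unsatisfiable — no assignment works.

Case c = True:
  Clause (~c) is falsified — contradiction.
Case c = False:
  (s) forces s = True.
  (g | ~s) forces g = True.
  (~g | ~u) forces u = False.
  Clause (~s | u) is falsified — contradiction.
Both cases fail, so the formula is unsatisfiable.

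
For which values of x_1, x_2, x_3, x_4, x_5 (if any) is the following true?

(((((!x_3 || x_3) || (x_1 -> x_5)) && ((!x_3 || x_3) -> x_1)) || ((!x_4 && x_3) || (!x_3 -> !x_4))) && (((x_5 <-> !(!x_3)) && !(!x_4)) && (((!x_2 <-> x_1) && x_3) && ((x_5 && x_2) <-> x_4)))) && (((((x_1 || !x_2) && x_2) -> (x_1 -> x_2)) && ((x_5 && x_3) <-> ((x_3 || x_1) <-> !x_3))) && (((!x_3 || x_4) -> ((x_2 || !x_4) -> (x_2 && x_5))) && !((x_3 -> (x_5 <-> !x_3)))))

Case x_3 = True: the formula simplifies to ((x_5 && !(!x_4)) && ((!x_2 <-> x_1) && ((x_5 && x_2) <-> x_4))) && (((((x_1 || !x_2) && x_2) -> (x_1 -> x_2)) && !x_5) && ((x_4 -> ((x_2 || !x_4) -> (x_2 && x_5))) && !(!x_5))).
  x_5 = True: the conjunct !x_5 is False.
  x_5 = False: the conjunct x_5 is False.
Case x_3 = False: the conjunct x_3 is False.
Both cases fail — unsatisfiable.

UNSATISFIABLE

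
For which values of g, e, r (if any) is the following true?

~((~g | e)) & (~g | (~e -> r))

g = True, e = False, r = True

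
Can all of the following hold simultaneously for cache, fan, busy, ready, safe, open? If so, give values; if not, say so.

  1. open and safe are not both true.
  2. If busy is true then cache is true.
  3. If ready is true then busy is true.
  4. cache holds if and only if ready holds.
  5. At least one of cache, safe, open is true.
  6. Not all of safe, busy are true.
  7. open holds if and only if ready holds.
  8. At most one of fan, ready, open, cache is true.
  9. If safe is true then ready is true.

Unsatisfiable

Case cache = True:
  (4) with cache=T forces ready = True.
  Constraint (8) is violated (ready=T, cache=T) — contradiction.
Case cache = False:
  (2) with cache=F forces busy = False.
  (3) with busy=F forces ready = False.
  (7) with ready=F forces open = False.
  (5) with cache=F, open=F forces safe = True.
  Constraint (9) is violated (safe=T, ready=F) — contradiction.
Both cases fail — unsatisfiable.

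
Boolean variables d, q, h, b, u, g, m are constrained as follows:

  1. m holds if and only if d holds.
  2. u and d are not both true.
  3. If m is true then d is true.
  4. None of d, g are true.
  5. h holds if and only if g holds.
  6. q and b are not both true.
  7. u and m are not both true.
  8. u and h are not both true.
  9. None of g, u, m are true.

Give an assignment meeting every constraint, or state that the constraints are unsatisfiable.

d: False, q: False, h: False, b: False, u: False, g: False, m: False

  (1) m=F, d=F — same ✓
  (2) u=F, d=F — not both ✓
  (3) m=F ⇒ d: vacuous ✓
  (4) {d, g}: 0 true — none ✓
  (5) h=F, g=F — same ✓
  (6) q=F, b=F — not both ✓
  (7) u=F, m=F — not both ✓
  (8) u=F, h=F — not both ✓
  (9) {g, u, m}: 0 true — none ✓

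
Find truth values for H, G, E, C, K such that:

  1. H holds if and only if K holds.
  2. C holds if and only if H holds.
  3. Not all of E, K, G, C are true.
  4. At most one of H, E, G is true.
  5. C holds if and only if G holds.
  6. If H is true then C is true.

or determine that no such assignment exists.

H=F; G=F; E=F; C=F; K=F

  (1) H=F, K=F — same ✓
  (2) C=F, H=F — same ✓
  (3) {E, K, G, C}: 0/4 true — not all ✓
  (4) {H, E, G}: 0 true — at most one ✓
  (5) C=F, G=F — same ✓
  (6) H=F ⇒ C: vacuous ✓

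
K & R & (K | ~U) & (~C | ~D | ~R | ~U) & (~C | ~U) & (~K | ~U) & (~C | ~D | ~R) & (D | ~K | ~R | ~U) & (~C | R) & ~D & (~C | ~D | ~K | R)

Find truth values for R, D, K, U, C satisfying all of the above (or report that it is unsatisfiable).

R = True; D = False; K = True; U = False; C = True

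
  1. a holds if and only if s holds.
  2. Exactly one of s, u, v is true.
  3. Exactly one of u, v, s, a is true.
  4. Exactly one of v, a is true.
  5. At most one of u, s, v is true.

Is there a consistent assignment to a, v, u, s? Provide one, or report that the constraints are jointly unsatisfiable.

a=F, v=T, u=F, s=F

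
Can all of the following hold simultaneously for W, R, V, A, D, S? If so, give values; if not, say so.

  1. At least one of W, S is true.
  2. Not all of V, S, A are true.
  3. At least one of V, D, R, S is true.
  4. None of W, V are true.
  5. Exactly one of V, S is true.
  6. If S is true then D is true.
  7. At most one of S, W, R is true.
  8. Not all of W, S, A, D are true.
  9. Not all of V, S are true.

W = False, R = False, V = False, A = True, D = True, S = True

  (1) {W, S}: 1 true — at least one ✓
  (2) {V, S, A}: 2/3 true — not all ✓
  (3) {V, D, R, S}: 2 true — at least one ✓
  (4) {W, V}: 0 true — none ✓
  (5) {V, S}: 1 true — exactly one ✓
  (6) S=T ⇒ D: T ✓
  (7) {S, W, R}: 1 true — at most one ✓
  (8) {W, S, A, D}: 3/4 true — not all ✓
  (9) {V, S}: 1/2 true — not all ✓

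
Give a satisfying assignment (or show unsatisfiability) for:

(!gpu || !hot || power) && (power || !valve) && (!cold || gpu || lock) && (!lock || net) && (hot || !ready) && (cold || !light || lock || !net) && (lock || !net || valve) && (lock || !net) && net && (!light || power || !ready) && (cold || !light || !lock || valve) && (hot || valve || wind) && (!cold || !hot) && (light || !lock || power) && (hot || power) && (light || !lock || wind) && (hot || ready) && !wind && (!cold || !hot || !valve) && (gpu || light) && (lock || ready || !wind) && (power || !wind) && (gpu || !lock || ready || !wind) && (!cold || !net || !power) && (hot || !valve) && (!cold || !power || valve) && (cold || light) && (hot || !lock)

Unit clause (net) forces net = True.
Unit clause (!wind) forces wind = False.
In (lock || !net) only lock is left, so lock = True.
In (light || !lock || wind) only light is left, so light = True.
In (hot || !lock) only hot is left, so hot = True.
In (!cold || !hot) only !cold is left, so cold = False.
In (cold || !light || !lock || valve) only valve is left, so valve = True.
In (power || !valve) only power is left, so power = True.
Set gpu = False.
Set ready = False.
All clauses satisfied.

cold = False, valve = True, hot = True, gpu = False, lock = True, wind = False, ready = False, light = True, net = True, power = True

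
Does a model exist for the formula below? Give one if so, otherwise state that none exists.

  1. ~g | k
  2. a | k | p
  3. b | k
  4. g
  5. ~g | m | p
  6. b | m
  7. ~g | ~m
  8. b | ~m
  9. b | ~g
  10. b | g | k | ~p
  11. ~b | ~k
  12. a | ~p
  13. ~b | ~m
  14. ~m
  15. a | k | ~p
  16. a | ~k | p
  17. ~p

Unsatisfiable — no assignment works.

Case g = True:
  (~g | k) forces k = True.
  (~g | ~m) forces m = False.
  (~g | m | p) forces p = True.
  Clause (~p) is falsified — contradiction.
Case g = False:
  Clause (g) is falsified — contradiction.
Both cases fail, so the formula is unsatisfiable.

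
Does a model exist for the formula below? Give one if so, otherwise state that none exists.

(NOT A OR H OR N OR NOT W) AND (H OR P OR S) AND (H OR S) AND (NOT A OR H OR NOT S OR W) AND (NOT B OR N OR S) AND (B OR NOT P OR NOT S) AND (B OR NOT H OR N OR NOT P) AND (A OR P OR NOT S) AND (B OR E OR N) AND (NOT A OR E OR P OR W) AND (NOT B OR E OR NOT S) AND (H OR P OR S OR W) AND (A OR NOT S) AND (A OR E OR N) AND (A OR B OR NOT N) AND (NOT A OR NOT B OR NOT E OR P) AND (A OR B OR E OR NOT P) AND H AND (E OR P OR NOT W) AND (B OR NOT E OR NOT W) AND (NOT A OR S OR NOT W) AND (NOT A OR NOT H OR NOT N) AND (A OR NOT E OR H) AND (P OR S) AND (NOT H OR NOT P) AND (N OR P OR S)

Unit clause (H) forces H = True.
In (NOT H OR NOT P) only NOT P is left, so P = False.
In (P OR S) only S is left, so S = True.
In (A OR P OR NOT S) only A is left, so A = True.
In (NOT A OR NOT H OR NOT N) only NOT N is left, so N = False.
Try E = False:
  (B OR E OR N) forces B = True.
  clause (NOT B OR E OR NOT S) is falsified — backtrack.
So E = True.
  then (NOT A OR NOT B OR NOT E OR P) forces B = False.
  then (B OR NOT E OR NOT W) forces W = False.
All clauses satisfied.

E: True; A: True; P: False; B: False; N: False; H: True; W: False; S: True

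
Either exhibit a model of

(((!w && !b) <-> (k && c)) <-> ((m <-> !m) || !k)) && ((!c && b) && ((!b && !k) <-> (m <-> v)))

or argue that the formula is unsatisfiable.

m=T, w=T, k=F, c=F, b=T, v=F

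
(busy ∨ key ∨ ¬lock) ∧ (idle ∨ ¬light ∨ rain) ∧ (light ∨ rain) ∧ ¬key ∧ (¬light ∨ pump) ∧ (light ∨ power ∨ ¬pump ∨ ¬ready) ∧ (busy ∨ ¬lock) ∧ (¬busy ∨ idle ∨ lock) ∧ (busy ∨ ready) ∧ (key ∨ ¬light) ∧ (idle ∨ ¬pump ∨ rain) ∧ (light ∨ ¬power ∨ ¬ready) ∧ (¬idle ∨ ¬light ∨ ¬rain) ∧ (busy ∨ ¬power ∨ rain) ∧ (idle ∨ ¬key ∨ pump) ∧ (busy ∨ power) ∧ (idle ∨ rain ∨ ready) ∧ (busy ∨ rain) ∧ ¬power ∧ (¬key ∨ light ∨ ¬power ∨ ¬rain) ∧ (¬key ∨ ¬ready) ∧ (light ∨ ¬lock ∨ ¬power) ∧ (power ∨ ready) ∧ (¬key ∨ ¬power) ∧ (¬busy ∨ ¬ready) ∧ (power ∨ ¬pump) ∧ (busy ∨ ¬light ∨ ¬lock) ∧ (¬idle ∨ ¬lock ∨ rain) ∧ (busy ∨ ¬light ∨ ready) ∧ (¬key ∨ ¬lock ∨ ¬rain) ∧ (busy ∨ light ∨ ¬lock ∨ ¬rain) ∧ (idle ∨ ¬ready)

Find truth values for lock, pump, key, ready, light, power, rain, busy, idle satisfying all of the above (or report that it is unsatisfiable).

Unsatisfiable

Case key = True:
  Clause (¬key) is falsified — contradiction.
Case key = False:
  (key ∨ ¬light) forces light = False.
  (light ∨ rain) forces rain = True.
  (¬power) forces power = False.
  (busy ∨ power) forces busy = True.
  (power ∨ ready) forces ready = True.
  Clause (¬busy ∨ ¬ready) is falsified — contradiction.
Both cases fail, so the formula is unsatisfiable.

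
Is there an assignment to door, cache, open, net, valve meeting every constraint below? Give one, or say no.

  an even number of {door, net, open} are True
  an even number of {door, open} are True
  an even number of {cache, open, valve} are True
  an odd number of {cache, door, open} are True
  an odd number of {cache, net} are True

door = True; cache = True; open = True; net = False; valve = False

{door, net, open}: 2 true → even ✓
{door, open}: 2 true → even ✓
{cache, open, valve}: 2 true → even ✓
{cache, door, open}: 3 true → odd ✓
{cache, net}: 1 true → odd ✓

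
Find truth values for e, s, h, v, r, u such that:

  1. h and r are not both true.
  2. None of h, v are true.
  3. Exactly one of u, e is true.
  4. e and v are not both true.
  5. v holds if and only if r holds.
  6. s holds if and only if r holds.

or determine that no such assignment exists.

e = False, s = False, h = False, v = False, r = False, u = True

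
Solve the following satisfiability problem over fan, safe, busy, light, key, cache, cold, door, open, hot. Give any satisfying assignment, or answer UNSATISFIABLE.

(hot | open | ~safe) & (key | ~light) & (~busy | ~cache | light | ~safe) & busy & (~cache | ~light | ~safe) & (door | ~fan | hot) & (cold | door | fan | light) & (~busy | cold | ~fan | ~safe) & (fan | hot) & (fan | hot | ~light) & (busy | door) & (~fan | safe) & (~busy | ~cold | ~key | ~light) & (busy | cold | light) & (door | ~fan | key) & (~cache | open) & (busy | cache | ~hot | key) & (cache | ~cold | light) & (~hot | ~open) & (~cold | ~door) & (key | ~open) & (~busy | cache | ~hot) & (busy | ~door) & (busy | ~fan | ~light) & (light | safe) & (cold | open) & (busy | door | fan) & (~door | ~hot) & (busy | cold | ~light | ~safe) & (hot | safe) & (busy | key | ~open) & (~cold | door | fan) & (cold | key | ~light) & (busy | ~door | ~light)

Case hot = True:
  (busy) forces busy = True.
  (~hot | ~open) forces open = False.
  (~cache | open) forces cache = False.
  Clause (~busy | cache | ~hot) is falsified — contradiction.
Case hot = False:
  (busy) forces busy = True.
  (fan | hot) forces fan = True.
  (door | ~fan | hot) forces door = True.
  (~fan | safe) forces safe = True.
  (hot | open | ~safe) forces open = True.
  (~busy | cold | ~fan | ~safe) forces cold = True.
  Clause (~cold | ~door) is falsified — contradiction.
Both cases fail, so the formula is unsatisfiable.

The formula is unsatisfiable.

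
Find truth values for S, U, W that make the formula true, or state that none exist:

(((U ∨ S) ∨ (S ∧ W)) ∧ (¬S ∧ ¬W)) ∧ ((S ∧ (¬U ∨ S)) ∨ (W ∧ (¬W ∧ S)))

Case S = True: the conjunct ¬S is False.
Case S = False: the conjunct (S ∧ (¬U ∨ S)) ∨ (W ∧ (¬W ∧ S)) becomes (False ∧ ¬U) ∨ (W ∧ False) = False.
Both cases fail — unsatisfiable.

No satisfying assignment exists.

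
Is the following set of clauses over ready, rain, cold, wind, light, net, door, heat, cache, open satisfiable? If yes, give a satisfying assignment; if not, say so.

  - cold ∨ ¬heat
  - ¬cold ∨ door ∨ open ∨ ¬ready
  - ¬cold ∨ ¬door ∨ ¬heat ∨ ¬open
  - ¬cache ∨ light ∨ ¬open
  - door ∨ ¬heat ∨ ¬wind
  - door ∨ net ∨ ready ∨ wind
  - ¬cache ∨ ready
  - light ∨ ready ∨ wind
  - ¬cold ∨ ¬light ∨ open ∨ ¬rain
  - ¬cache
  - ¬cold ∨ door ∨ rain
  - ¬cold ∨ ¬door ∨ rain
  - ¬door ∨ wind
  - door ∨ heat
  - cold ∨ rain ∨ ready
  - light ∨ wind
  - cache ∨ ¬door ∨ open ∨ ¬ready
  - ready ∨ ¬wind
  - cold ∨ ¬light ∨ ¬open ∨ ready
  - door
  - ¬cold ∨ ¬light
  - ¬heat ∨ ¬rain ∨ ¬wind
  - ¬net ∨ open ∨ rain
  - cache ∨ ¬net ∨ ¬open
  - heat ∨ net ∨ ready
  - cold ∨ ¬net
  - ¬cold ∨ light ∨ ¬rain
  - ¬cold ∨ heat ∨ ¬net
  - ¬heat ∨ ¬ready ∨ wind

ready: True, rain: True, cold: False, wind: True, light: True, net: False, door: True, heat: False, cache: False, open: True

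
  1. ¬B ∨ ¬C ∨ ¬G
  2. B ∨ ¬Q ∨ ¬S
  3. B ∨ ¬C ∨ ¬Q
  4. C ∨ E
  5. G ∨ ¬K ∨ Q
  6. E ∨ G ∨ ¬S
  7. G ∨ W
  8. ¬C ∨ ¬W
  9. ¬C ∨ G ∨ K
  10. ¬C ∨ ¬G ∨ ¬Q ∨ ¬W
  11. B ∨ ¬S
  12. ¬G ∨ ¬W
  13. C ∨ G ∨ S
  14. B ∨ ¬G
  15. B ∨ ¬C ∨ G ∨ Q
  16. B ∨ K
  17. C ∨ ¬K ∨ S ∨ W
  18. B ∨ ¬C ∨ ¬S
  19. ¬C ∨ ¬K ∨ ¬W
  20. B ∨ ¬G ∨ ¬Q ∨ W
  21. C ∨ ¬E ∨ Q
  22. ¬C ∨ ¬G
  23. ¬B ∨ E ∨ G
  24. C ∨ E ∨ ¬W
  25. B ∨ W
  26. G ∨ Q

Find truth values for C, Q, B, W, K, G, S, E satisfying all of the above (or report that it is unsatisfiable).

Try C = True:
  (¬C ∨ ¬W) forces W = False.
  (G ∨ W) forces G = True.
  clause (¬C ∨ ¬G) is falsified — backtrack.
So C = False.
  then (C ∨ E) forces E = True.
  then (C ∨ ¬E ∨ Q) forces Q = True.
Try B = False:
  (B ∨ ¬Q ∨ ¬S) forces S = False.
  (C ∨ G ∨ S) forces G = True.
  clause (B ∨ ¬G) is falsified — backtrack.
So B = True.
Set W = True.
  then (¬G ∨ ¬W) forces G = False.
  then (C ∨ G ∨ S) forces S = True.
Set K = False.
All clauses satisfied.

C = False, Q = True, B = True, W = True, K = False, G = False, S = True, E = True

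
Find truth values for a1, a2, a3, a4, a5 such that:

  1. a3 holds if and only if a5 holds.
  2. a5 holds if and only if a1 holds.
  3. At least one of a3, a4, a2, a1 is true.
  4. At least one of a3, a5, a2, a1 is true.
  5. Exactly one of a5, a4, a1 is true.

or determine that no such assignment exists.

a1=F; a2=T; a3=F; a4=T; a5=F

  (1) a3=F, a5=F — same ✓
  (2) a5=F, a1=F — same ✓
  (3) {a3, a4, a2, a1}: 2 true — at least one ✓
  (4) {a3, a5, a2, a1}: 1 true — at least one ✓
  (5) {a5, a4, a1}: 1 true — exactly one ✓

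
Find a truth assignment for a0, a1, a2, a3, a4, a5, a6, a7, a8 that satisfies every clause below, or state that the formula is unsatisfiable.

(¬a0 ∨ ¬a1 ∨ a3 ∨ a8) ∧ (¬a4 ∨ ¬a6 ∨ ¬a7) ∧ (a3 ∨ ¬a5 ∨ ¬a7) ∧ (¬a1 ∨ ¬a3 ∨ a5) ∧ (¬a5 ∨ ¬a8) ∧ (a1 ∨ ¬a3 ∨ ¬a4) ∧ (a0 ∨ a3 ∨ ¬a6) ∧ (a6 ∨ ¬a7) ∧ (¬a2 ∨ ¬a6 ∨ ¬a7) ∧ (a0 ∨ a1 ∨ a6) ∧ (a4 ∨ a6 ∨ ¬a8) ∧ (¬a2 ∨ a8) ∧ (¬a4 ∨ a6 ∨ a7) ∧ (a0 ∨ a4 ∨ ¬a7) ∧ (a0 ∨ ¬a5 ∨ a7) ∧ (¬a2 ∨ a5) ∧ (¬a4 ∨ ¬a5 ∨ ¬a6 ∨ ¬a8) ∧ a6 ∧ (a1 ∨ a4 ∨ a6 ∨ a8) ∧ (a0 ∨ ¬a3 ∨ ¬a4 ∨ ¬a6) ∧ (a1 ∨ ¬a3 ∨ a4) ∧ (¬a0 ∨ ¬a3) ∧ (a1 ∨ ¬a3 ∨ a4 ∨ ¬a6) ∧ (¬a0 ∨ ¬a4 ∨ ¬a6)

Unit clause (a6) forces a6 = True.
Set a0 = True.
  then (¬a0 ∨ ¬a3) forces a3 = False.
  then (¬a0 ∨ ¬a4 ∨ ¬a6) forces a4 = False.
Set a1 = False.
Set a2 = False.
Set a5 = False.
Set a7 = True.
Set a8 = True.
All clauses satisfied.

a0 = True, a1 = False, a2 = False, a3 = False, a4 = False, a5 = False, a6 = True, a7 = True, a8 = True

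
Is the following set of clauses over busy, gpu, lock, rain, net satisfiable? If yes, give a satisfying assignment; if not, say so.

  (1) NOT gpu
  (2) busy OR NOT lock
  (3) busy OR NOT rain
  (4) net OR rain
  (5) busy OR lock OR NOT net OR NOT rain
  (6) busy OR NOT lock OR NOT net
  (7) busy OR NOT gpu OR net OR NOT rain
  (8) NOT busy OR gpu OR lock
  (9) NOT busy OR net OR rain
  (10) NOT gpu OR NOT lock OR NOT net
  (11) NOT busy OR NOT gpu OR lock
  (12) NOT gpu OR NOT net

Unit clause (NOT gpu) forces gpu = False.
Set busy = False.
  then (busy OR NOT lock) forces lock = False.
  then (busy OR NOT rain) forces rain = False.
  then (net OR rain) forces net = True.
All clauses satisfied.

busy = False, gpu = False, lock = False, rain = False, net = True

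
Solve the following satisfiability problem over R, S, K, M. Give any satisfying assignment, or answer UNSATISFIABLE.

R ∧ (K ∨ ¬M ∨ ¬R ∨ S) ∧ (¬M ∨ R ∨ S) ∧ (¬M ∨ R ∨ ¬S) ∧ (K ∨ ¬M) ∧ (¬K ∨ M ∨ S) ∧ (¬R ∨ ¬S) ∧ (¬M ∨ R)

R = True, S = False, K = False, M = False

Unit clause (R) forces R = True.
In (¬R ∨ ¬S) only ¬S is left, so S = False.
Set K = False.
  then (K ∨ ¬M ∨ ¬R ∨ S) forces M = False.
Check each clause:
  (R): R holds.
  (K ∨ ¬M ∨ ¬R ∨ S): ¬M holds.
  (¬M ∨ R ∨ S): ¬M holds.
  (¬M ∨ R ∨ ¬S): ¬M holds.
  (K ∨ ¬M): ¬M holds.
  (¬K ∨ M ∨ S): ¬K holds.
  (¬R ∨ ¬S): ¬S holds.
  (¬M ∨ R): ¬M holds.
All clauses satisfied.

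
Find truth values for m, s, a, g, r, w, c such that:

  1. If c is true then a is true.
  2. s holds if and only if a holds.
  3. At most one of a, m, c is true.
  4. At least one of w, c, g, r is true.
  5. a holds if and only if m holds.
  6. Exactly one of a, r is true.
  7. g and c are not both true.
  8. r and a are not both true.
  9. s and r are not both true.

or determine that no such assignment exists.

m = False, s = False, a = False, g = True, r = True, w = True, c = False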